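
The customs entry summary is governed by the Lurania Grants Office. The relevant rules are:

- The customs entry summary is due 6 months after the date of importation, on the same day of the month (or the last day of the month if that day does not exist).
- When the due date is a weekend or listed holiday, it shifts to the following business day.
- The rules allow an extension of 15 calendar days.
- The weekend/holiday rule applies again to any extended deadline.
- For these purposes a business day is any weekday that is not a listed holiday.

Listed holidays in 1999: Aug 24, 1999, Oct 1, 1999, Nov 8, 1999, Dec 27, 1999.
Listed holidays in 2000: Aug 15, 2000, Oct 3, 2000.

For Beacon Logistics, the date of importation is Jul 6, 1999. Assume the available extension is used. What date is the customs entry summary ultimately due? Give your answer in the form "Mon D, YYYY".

Moving 6 months forward from Jul 6, 1999 on the corresponding day gives Jan 6, 2000.
Jan 6, 2000 falls on a Thursday, which is a business day, so no adjustment is needed.
Applying the 15-calendar-day extension: Jan 6, 2000 + 15 days = Jan 21, 2000.
Jan 21, 2000 is a Friday and not a listed holiday, so it stands.
The final due date is Jan 21, 2000.

Jan 21, 2000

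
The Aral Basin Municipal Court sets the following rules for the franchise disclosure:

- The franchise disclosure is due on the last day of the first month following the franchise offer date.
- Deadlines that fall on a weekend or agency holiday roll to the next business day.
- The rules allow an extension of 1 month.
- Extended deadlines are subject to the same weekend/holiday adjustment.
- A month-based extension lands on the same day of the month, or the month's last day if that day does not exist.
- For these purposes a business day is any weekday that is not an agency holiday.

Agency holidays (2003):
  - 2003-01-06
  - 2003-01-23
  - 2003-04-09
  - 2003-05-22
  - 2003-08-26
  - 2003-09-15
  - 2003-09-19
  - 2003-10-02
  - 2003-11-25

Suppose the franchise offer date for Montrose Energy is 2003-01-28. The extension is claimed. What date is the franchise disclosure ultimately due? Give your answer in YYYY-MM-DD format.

The first month after 2003-01-28 is February 2003, whose last day is 2003-02-28.
2003-02-28 (Friday) is already a business day.
Applying the 1 month extension: 1 month after 2003-02-28 is 2003-03-28.
2003-03-28 is a Friday and not a listed holiday, so it stands.
So the filing is due 2003-03-28.

2003-03-28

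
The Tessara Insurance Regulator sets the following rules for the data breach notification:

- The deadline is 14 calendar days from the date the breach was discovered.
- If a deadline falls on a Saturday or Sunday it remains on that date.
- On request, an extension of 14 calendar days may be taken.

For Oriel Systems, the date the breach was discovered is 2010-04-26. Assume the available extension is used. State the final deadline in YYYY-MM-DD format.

From 2010-04-26, 14 calendar days later is 2010-05-10.
No adjustment is made for weekends or holidays, so 2010-05-10 stands.
The 14-calendar-day extension moves the deadline from 2010-05-10 to 2010-05-24.
No adjustment is made for weekends or holidays, so 2010-05-24 stands.
The final due date is 2010-05-24.

2010-05-24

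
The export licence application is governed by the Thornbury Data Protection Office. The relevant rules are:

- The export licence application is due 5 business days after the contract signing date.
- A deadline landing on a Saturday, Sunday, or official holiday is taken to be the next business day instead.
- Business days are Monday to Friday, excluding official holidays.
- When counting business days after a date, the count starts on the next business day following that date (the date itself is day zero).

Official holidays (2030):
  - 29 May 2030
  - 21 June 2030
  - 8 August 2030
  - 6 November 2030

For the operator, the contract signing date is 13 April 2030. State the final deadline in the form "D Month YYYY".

19 April 2030

5 business days after 13 April 2030, excluding weekends and holidays, is 19 April 2030.
19 April 2030 falls on a Friday, which is a business day, so no adjustment is needed.
Final deadline: 19 April 2030.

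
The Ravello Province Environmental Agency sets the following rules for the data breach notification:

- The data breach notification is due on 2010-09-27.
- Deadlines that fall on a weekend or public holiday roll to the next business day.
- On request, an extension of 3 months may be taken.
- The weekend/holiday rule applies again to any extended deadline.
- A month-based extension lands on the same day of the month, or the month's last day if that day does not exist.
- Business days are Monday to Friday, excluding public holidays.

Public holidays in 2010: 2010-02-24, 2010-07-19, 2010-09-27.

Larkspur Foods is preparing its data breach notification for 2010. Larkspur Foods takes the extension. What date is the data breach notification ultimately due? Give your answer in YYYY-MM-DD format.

The stated deadline is 2010-09-27.
Because 2010-09-27 is a listed holiday, the deadline becomes 2010-09-28 (Tuesday).
Add 3 months to 2010-09-28: 2010-12-28.
2010-12-28 is a Tuesday and not a listed holiday, so it stands.
So the filing is due 2010-12-28.

2010-12-28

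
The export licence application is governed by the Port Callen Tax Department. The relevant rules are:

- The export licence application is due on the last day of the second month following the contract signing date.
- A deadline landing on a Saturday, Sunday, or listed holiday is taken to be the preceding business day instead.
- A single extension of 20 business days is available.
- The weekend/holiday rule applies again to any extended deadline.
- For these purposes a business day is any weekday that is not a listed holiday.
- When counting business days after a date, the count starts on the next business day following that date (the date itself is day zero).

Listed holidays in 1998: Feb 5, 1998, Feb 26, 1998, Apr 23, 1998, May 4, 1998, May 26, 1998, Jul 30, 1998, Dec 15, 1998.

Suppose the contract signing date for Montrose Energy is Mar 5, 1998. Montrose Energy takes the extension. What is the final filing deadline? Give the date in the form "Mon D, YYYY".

The second month after Mar 5, 1998 is May 1998, whose last day is May 31, 1998.
May 31, 1998 is a Sunday; the preceding business day is May 29, 1998 (Friday).
Applying the 20-business-day extension: 20 business days after May 29, 1998 is Jun 26, 1998.
Since Jun 26, 1998 is a Friday and not a holiday, the date is unchanged.
The final due date is Jun 26, 1998.

Jun 26, 1998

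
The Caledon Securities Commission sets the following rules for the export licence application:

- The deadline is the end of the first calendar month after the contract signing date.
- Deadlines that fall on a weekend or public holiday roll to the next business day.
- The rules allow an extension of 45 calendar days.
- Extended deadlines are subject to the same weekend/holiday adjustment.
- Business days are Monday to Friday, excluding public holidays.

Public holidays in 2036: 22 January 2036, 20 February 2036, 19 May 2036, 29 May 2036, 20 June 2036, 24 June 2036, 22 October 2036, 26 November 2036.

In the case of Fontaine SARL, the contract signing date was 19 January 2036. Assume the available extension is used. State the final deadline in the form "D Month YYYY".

14 April 2036

1 month after 19 January 2036 is February 2036; that month ends on 29 February 2036.
Since 29 February 2036 is a Friday and not a holiday, the date is unchanged.
With the 45-day extension, 29 February 2036 becomes 14 April 2036.
Since 14 April 2036 is a Monday and not a holiday, the date is unchanged.
Deadline: 14 April 2036.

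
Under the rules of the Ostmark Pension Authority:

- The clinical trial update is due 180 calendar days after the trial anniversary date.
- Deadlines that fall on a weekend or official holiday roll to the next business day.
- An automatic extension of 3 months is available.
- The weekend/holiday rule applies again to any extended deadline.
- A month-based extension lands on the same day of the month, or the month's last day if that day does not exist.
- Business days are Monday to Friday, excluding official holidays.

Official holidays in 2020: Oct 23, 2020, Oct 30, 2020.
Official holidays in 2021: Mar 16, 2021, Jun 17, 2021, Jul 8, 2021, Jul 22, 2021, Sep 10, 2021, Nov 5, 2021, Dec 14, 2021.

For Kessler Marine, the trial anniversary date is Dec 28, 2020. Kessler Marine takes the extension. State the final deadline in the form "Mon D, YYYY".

Trigger date Dec 28, 2020 + 180 calendar days = Jun 26, 2021.
Jun 26, 2021 falls on a Saturday. Rolling to the next business day gives Jun 28, 2021, a Monday.
Add 3 months to Jun 28, 2021: Sep 28, 2021.
Sep 28, 2021 is a Tuesday and not a listed holiday, so it stands.
Final deadline: Sep 28, 2021.

Sep 28, 2021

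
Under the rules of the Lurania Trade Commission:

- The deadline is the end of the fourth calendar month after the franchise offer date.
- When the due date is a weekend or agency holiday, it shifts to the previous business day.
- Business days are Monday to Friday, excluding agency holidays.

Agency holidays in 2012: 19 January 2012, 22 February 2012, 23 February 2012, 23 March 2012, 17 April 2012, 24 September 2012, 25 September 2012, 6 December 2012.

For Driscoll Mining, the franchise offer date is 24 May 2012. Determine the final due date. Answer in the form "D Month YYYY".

28 September 2012

The fourth month after 24 May 2012 is September 2012, whose last day is 30 September 2012.
30 September 2012 is a Sunday, so it moves to the preceding business day, 28 September 2012 (Friday).
So the filing is due 28 September 2012.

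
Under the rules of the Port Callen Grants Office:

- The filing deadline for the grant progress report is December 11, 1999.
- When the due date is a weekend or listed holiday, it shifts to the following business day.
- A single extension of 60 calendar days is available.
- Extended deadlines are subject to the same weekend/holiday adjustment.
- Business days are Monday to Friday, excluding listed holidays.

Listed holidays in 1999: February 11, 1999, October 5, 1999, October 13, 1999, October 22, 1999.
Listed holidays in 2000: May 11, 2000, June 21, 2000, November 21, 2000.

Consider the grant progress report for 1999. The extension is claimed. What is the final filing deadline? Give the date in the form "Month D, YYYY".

The statutory due date is December 11, 1999.
December 11, 1999 is a Saturday, so it moves to the next business day, December 13, 1999 (Monday).
Applying the 60-calendar-day extension: December 13, 1999 + 60 days = February 11, 2000.
Since February 11, 2000 is a Friday and not a holiday, the date is unchanged.
So the filing is due February 11, 2000.

February 11, 2000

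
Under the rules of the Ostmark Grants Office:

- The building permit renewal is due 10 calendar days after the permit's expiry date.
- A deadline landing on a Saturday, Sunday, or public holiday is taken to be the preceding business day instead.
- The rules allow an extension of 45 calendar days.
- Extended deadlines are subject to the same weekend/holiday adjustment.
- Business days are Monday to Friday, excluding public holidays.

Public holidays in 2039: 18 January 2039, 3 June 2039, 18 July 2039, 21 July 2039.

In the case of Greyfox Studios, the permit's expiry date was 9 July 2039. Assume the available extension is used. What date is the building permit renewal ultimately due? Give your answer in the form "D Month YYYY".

2 September 2039

10 calendar days after 9 July 2039 is 19 July 2039.
19 July 2039 (Tuesday) is already a business day.
Add the 45 calendar-day extension to 19 July 2039: 2 September 2039.
2 September 2039 (Friday) is already a business day.
The final due date is 2 September 2039.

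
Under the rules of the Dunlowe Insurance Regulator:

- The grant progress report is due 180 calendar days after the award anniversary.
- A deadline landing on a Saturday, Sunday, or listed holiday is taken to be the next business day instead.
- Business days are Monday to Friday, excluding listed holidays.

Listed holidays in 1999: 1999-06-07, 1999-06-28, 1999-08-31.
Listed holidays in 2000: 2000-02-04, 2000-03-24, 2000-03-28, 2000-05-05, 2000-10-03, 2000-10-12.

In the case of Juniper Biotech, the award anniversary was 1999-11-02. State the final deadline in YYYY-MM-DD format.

180 calendar days after 1999-11-02 is 2000-04-30.
2000-04-30 falls on a Sunday. Rolling to the next business day gives 2000-05-01, a Monday.
So the filing is due 2000-05-01.

2000-05-01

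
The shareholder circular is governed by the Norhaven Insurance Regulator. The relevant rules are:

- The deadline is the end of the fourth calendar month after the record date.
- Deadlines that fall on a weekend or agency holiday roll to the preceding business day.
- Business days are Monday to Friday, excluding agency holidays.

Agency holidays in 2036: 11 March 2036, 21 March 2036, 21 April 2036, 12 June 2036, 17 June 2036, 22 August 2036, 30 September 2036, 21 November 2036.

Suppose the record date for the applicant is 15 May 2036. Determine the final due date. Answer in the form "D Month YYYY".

29 September 2036

The fourth month after 15 May 2036 is September 2036, whose last day is 30 September 2036.
30 September 2036 falls on a listed holiday. Rolling to the preceding business day gives 29 September 2036, a Monday.
The final due date is 29 September 2036.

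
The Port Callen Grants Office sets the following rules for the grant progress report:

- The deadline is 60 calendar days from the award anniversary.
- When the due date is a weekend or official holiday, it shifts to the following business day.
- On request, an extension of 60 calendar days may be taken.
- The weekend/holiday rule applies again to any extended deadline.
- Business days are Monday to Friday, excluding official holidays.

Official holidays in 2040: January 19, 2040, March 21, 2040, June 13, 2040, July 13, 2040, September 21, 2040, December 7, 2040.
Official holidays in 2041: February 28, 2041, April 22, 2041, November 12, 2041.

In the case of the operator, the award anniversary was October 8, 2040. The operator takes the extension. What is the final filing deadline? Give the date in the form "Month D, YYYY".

Adding 60 calendar days to October 8, 2040 gives December 7, 2040.
Because December 7, 2040 is a listed holiday, the deadline becomes December 10, 2040 (Monday).
With the 60-day extension, December 10, 2040 becomes February 8, 2041.
Since February 8, 2041 is a Friday and not a holiday, the date is unchanged.
Final deadline: February 8, 2041.

February 8, 2041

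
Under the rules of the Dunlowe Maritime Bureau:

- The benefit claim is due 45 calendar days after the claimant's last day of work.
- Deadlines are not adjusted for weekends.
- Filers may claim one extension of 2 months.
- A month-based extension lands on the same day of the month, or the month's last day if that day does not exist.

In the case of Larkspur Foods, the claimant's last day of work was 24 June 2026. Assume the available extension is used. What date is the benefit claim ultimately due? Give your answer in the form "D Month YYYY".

Trigger date 24 June 2026 + 45 calendar days = 8 August 2026.
No adjustment is made for weekends or holidays, so 8 August 2026 stands.
Add 2 months to 8 August 2026: 8 October 2026.
No adjustment is made for weekends or holidays, so 8 October 2026 stands.
So the filing is due 8 October 2026.

8 October 2026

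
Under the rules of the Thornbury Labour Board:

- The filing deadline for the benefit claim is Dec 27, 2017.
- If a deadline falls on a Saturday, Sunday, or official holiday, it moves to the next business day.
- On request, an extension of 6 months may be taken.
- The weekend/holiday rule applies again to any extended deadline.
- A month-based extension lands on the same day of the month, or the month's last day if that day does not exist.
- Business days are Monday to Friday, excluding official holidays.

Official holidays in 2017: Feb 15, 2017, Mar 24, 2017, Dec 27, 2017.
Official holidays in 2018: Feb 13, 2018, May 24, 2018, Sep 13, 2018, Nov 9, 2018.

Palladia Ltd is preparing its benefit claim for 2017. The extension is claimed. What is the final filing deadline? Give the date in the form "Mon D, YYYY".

Jun 28, 2018

The statutory due date is Dec 27, 2017.
Dec 27, 2017 is a listed holiday; the next business day is Dec 28, 2017 (Thursday).
Add 6 months to Dec 28, 2017: Jun 28, 2018.
Jun 28, 2018 falls on a Thursday, which is a business day, so no adjustment is needed.
So the filing is due Jun 28, 2018.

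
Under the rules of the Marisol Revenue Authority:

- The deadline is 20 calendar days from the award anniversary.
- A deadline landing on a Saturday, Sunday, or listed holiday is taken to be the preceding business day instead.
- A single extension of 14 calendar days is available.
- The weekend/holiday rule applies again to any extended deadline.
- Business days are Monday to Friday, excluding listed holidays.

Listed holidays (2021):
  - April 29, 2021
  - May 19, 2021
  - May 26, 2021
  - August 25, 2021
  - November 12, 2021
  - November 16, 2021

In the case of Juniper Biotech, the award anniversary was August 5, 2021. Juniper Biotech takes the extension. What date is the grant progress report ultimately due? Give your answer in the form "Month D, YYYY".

September 7, 2021

Adding 20 calendar days to August 5, 2021 gives August 25, 2021.
Because August 25, 2021 is a listed holiday, the deadline becomes August 24, 2021 (Tuesday).
With the 14-day extension, August 24, 2021 becomes September 7, 2021.
September 7, 2021 falls on a Tuesday, which is a business day, so no adjustment is needed.
The final due date is September 7, 2021.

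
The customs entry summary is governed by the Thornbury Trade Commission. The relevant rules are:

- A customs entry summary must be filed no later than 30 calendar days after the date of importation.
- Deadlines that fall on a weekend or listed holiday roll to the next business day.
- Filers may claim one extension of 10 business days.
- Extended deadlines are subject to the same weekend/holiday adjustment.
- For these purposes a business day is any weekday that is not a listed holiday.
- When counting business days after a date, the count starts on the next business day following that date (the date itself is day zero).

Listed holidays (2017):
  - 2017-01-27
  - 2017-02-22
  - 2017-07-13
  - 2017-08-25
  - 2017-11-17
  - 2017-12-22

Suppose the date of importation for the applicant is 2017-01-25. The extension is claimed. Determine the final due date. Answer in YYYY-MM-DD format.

2017-03-10

Adding 30 calendar days to 2017-01-25 gives 2017-02-24.
Since 2017-02-24 is a Friday and not a holiday, the date is unchanged.
Applying the 10-business-day extension: 10 business days after 2017-02-24 is 2017-03-10.
Since 2017-03-10 is a Friday and not a holiday, the date is unchanged.
Deadline: 2017-03-10.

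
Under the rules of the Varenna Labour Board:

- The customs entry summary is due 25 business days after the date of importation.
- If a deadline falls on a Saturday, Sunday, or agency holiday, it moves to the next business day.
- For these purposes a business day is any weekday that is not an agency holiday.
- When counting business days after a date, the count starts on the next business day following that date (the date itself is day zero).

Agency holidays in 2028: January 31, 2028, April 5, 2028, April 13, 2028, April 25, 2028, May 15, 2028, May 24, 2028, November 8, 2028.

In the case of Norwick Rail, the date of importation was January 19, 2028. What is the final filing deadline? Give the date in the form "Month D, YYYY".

February 24, 2028

Starting the day after January 19, 2028 and counting 25 business days lands on February 24, 2028.
February 24, 2028 (Thursday) is already a business day.
So the filing is due February 24, 2028.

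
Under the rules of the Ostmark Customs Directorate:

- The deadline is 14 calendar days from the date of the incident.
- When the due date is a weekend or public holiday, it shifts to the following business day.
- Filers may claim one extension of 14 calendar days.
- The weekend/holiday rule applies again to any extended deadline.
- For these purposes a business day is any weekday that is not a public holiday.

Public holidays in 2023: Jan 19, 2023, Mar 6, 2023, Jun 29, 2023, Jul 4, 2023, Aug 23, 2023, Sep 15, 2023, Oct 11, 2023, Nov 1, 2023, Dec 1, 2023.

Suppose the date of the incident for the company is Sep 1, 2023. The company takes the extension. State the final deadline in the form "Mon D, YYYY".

Trigger date Sep 1, 2023 + 14 calendar days = Sep 15, 2023.
Because Sep 15, 2023 is a listed holiday, the deadline becomes Sep 18, 2023 (Monday).
The 14-calendar-day extension moves the deadline from Sep 18, 2023 to Oct 2, 2023.
Oct 2, 2023 (Monday) is already a business day.
So the filing is due Oct 2, 2023.

Oct 2, 2023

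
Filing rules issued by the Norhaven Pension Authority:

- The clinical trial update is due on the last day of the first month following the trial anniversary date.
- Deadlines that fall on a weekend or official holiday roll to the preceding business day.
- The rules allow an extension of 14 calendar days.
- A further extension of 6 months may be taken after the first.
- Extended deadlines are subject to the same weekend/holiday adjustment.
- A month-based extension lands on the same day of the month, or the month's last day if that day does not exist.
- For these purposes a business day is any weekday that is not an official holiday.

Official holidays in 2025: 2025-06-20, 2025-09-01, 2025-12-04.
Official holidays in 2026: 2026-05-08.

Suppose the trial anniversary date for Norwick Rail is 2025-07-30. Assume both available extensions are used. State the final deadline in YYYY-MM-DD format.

2026-03-12

The first month after 2025-07-30 is August 2025, whose last day is 2025-08-31.
2025-08-31 falls on a Sunday. Rolling to the preceding business day gives 2025-08-29, a Friday.
Applying the 14-calendar-day extension: 2025-08-29 + 14 days = 2025-09-12.
2025-09-12 is a Friday and not a listed holiday, so it stands.
The 6 months extension carries 2025-09-12 to 2026-03-12.
2026-03-12 falls on a Thursday, which is a business day, so no adjustment is needed.
The final due date is 2026-03-12.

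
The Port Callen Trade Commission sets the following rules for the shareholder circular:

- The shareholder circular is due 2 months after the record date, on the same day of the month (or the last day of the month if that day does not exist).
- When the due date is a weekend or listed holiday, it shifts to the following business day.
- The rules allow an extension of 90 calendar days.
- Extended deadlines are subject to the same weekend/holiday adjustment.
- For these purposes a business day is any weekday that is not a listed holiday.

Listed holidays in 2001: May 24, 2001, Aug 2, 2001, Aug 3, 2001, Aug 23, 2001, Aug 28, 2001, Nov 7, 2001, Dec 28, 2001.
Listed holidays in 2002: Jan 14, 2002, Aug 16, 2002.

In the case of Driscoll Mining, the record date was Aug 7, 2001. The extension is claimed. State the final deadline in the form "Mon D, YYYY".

Jan 7, 2002

2 months after Aug 7, 2001, on the same day of the month, is Oct 7, 2001.
Oct 7, 2001 is a Sunday, so it moves to the next business day, Oct 8, 2001 (Monday).
Add the 90 calendar-day extension to Oct 8, 2001: Jan 6, 2002.
Jan 6, 2002 is a Sunday, so it moves to the next business day, Jan 7, 2002 (Monday).
Deadline: Jan 7, 2002.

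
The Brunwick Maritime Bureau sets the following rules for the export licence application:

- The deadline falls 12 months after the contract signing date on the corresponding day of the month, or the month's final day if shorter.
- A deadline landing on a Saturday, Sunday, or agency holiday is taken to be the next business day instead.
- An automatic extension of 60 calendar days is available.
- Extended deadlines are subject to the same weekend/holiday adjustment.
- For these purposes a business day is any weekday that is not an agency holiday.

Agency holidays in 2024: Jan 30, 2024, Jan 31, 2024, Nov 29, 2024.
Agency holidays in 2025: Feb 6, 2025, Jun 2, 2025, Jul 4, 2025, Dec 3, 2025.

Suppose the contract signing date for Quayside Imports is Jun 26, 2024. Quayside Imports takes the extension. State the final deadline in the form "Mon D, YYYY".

Moving 12 months forward from Jun 26, 2024 on the corresponding day gives Jun 26, 2025.
Jun 26, 2025 (Thursday) is already a business day.
Applying the 60-calendar-day extension: Jun 26, 2025 + 60 days = Aug 25, 2025.
Since Aug 25, 2025 is a Monday and not a holiday, the date is unchanged.
So the filing is due Aug 25, 2025.

Aug 25, 2025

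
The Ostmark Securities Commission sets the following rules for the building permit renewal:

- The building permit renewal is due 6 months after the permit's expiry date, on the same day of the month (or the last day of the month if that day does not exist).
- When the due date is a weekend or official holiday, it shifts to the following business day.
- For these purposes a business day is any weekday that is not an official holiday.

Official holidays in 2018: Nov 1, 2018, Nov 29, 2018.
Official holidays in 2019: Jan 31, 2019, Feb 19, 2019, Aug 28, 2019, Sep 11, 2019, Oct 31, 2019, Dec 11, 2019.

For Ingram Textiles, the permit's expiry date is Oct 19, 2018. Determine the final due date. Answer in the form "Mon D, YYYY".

Apr 19, 2019

Moving 6 months forward from Oct 19, 2018 on the corresponding day gives Apr 19, 2019.
Apr 19, 2019 is a Friday and not a listed holiday, so it stands.
Final deadline: Apr 19, 2019.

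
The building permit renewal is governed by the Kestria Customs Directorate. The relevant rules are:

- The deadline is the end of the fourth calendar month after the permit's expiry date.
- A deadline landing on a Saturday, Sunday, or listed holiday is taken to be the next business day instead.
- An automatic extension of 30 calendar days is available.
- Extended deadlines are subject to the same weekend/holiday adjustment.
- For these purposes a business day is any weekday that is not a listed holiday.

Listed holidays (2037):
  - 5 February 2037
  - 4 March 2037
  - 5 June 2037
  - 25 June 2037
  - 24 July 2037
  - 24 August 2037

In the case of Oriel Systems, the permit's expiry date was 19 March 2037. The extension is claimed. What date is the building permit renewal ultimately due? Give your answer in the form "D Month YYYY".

4 months after 19 March 2037 falls in July 2037; the last day of that month is 31 July 2037.
31 July 2037 falls on a Friday, which is a business day, so no adjustment is needed.
Applying the 30-calendar-day extension: 31 July 2037 + 30 days = 30 August 2037.
30 August 2037 is a Sunday; the next business day is 31 August 2037 (Monday).
Deadline: 31 August 2037.

31 August 2037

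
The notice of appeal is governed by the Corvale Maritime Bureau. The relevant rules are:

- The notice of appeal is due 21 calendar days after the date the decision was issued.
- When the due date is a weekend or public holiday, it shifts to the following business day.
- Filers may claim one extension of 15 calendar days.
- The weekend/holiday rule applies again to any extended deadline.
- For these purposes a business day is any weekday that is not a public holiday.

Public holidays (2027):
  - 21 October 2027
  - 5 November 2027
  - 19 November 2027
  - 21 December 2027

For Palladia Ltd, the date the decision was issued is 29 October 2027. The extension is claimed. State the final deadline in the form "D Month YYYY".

Adding 21 calendar days to 29 October 2027 gives 19 November 2027.
19 November 2027 is a listed holiday, so it moves to the next business day, 22 November 2027 (Monday).
The 15-calendar-day extension moves the deadline from 22 November 2027 to 7 December 2027.
7 December 2027 (Tuesday) is already a business day.
Final deadline: 7 December 2027.

7 December 2027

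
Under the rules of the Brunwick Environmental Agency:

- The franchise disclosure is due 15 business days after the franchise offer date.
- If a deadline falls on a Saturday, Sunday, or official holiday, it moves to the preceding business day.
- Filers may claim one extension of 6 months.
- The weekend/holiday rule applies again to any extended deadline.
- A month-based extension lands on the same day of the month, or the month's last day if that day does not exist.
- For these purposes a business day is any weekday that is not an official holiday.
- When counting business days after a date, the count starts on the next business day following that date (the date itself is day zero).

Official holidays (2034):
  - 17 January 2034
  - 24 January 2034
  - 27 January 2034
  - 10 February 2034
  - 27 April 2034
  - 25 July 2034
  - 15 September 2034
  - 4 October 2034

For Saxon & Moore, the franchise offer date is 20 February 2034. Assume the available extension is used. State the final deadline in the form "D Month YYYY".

15 business days after 20 February 2034, excluding weekends and holidays, is 13 March 2034.
13 March 2034 (Monday) is already a business day.
The 6 months extension carries 13 March 2034 to 13 September 2034.
13 September 2034 (Wednesday) is already a business day.
The final due date is 13 September 2034.

13 September 2034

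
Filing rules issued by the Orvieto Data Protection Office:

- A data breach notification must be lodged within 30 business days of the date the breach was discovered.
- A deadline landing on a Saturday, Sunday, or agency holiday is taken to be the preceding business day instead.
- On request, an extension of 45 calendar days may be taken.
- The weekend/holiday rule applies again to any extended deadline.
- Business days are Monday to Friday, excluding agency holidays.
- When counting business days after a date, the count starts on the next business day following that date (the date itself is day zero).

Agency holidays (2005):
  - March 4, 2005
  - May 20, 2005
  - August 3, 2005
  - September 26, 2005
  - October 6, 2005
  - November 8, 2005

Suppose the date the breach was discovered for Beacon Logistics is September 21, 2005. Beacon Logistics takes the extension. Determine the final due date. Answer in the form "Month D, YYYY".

December 19, 2005

Counting 30 business days after September 21, 2005 (skipping weekends and listed holidays) reaches November 4, 2005.
November 4, 2005 is a Friday and not a listed holiday, so it stands.
The 45-calendar-day extension moves the deadline from November 4, 2005 to December 19, 2005.
December 19, 2005 is a Monday and not a listed holiday, so it stands.
Final deadline: December 19, 2005.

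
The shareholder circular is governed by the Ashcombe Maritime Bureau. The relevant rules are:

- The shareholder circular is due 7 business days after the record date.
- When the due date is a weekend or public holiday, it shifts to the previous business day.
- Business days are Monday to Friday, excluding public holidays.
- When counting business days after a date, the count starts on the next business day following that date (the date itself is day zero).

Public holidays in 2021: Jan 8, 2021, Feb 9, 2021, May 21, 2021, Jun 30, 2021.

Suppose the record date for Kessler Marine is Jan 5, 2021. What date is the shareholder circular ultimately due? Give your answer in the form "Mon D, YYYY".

Jan 15, 2021

Starting the day after Jan 5, 2021 and counting 7 business days lands on Jan 15, 2021.
Jan 15, 2021 is a Friday and not a listed holiday, so it stands.
The final due date is Jan 15, 2021.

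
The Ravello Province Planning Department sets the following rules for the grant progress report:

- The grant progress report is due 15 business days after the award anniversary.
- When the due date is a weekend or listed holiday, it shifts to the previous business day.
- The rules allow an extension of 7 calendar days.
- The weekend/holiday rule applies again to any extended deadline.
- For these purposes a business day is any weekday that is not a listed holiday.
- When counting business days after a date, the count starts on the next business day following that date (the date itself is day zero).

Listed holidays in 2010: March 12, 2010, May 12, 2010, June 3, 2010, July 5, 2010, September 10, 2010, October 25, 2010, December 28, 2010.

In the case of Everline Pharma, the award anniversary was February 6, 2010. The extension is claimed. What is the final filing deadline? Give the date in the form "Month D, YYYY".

March 5, 2010

15 business days after February 6, 2010, excluding weekends and holidays, is February 26, 2010.
February 26, 2010 falls on a Friday, which is a business day, so no adjustment is needed.
Add the 7 calendar-day extension to February 26, 2010: March 5, 2010.
Since March 5, 2010 is a Friday and not a holiday, the date is unchanged.
Final deadline: March 5, 2010.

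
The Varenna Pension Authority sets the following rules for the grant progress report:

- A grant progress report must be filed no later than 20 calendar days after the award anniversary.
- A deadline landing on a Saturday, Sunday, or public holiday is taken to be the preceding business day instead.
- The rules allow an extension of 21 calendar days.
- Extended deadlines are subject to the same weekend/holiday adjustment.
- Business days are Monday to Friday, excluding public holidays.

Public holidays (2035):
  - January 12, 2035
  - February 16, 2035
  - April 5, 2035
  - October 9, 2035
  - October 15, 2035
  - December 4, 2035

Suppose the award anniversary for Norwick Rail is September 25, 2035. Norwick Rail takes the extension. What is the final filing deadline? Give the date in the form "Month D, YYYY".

20 calendar days after September 25, 2035 is October 15, 2035.
Because October 15, 2035 is a listed holiday, the deadline becomes October 12, 2035 (Friday).
With the 21-day extension, October 12, 2035 becomes November 2, 2035.
November 2, 2035 (Friday) is already a business day.
Final deadline: November 2, 2035.

November 2, 2035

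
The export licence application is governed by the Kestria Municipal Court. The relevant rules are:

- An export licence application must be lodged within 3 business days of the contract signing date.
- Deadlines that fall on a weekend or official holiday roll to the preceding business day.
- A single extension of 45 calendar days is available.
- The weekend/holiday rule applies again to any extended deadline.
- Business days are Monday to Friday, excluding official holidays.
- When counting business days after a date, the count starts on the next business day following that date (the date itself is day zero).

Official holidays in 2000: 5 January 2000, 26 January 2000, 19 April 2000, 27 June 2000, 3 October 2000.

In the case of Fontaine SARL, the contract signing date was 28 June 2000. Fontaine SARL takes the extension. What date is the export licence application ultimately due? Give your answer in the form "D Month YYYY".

17 August 2000

3 business days after 28 June 2000, excluding weekends and holidays, is 3 July 2000.
3 July 2000 is a Monday and not a listed holiday, so it stands.
The 45-calendar-day extension moves the deadline from 3 July 2000 to 17 August 2000.
17 August 2000 (Thursday) is already a business day.
Final deadline: 17 August 2000.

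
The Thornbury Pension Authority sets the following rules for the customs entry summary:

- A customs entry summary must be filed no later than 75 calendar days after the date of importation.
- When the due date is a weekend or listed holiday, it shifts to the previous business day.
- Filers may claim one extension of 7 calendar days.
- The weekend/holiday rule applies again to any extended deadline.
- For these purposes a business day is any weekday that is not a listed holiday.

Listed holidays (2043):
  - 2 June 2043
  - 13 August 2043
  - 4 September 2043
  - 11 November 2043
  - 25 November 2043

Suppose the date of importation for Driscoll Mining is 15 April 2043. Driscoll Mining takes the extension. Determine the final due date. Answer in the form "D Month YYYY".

Adding 75 calendar days to 15 April 2043 gives 29 June 2043.
29 June 2043 (Monday) is already a business day.
With the 7-day extension, 29 June 2043 becomes 6 July 2043.
Since 6 July 2043 is a Monday and not a holiday, the date is unchanged.
Deadline: 6 July 2043.

6 July 2043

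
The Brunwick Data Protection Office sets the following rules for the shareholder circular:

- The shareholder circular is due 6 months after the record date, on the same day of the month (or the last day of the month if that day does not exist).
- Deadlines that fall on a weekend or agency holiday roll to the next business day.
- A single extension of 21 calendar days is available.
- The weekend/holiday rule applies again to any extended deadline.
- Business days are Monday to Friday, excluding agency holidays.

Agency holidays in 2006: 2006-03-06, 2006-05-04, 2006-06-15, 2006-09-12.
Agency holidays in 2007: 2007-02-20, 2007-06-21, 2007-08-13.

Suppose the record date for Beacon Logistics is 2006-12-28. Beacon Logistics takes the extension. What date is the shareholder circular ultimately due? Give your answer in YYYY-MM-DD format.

Moving 6 months forward from 2006-12-28 on the corresponding day gives 2007-06-28.
2007-06-28 is a Thursday and not a listed holiday, so it stands.
Applying the 21-calendar-day extension: 2007-06-28 + 21 days = 2007-07-19.
2007-07-19 is a Thursday and not a listed holiday, so it stands.
Final deadline: 2007-07-19.

2007-07-19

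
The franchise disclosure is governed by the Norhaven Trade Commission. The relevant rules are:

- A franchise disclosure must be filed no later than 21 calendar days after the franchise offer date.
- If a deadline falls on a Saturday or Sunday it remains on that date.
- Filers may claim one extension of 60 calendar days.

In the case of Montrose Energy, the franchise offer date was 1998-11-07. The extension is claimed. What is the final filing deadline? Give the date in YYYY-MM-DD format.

Adding 21 calendar days to 1998-11-07 gives 1998-11-28.
1998-11-28 is a Saturday; no weekend or holiday adjustment applies.
The 60-calendar-day extension moves the deadline from 1998-11-28 to 1999-01-27.
1999-01-27 falls on a Wednesday. The rules make no weekend/holiday allowance, so it remains 1999-01-27.
So the filing is due 1999-01-27.

1999-01-27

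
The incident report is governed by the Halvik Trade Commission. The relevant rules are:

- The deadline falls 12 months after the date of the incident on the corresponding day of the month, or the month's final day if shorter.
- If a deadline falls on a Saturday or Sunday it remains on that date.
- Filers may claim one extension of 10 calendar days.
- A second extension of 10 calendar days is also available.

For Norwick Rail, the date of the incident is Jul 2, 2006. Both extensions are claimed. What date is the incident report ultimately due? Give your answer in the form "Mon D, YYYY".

Jul 22, 2007

Moving 12 months forward from Jul 2, 2006 on the corresponding day gives Jul 2, 2007.
Jul 2, 2007 is a Monday; no weekend or holiday adjustment applies.
With the 10-day extension, Jul 2, 2007 becomes Jul 12, 2007.
Jul 12, 2007 is a Thursday; no weekend or holiday adjustment applies.
Add the 10 calendar-day extension to Jul 12, 2007: Jul 22, 2007.
No adjustment is made for weekends or holidays, so Jul 22, 2007 stands.
Final deadline: Jul 22, 2007.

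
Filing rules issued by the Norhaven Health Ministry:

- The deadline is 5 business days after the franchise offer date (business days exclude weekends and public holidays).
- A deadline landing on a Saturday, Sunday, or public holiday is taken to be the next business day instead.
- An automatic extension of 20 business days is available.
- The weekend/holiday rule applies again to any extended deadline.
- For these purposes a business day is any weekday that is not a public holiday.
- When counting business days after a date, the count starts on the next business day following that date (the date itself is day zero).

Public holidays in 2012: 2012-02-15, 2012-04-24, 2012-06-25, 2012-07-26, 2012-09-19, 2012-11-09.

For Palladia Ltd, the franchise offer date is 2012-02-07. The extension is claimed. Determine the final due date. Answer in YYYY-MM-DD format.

5 business days after 2012-02-07, excluding weekends and holidays, is 2012-02-14.
Since 2012-02-14 is a Tuesday and not a holiday, the date is unchanged.
Applying the 20-business-day extension: 20 business days after 2012-02-14 is 2012-03-14.
2012-03-14 (Wednesday) is already a business day.
So the filing is due 2012-03-14.

2012-03-14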